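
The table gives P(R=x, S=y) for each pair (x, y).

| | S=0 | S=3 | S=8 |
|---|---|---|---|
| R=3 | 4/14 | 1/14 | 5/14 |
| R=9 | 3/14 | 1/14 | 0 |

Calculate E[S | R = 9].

3/4

P(R = 9) = 2/7.
Σ S·P over the event = 0·(3/14) + 3·(1/14) = 3/14.
E[S | R = 9] = (3/14) / (2/7) = 3/4.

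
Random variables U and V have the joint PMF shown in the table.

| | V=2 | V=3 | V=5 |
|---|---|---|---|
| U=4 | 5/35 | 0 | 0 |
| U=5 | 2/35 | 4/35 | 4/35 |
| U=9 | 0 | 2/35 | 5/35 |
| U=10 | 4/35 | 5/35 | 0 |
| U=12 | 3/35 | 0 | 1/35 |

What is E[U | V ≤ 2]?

53/7

P(V ≤ 2) = 2/5.
Σ U·P over the event = 4·(5/35) + 5·(2/35) + 10·(4/35) + 12·(3/35) = 106/35.
E[U | V ≤ 2] = (106/35) / (2/5) = 53/7.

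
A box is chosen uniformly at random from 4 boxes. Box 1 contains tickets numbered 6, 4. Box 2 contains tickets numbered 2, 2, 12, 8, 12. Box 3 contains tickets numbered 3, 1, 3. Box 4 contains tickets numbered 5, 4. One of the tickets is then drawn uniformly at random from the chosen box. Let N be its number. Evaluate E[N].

571/120

E[N | box 1] = (6+4)/2 = 5.
E[N | box 2] = (2+2+12+8+12)/5 = 36/5.
E[N | box 3] = (3+1+3)/3 = 7/3.
E[N | box 4] = (5+4)/2 = 9/2.
E[N] = (1/4)·(5) + (1/4)·(36/5) + (1/4)·(7/3) + (1/4)·(9/2) = 571/120.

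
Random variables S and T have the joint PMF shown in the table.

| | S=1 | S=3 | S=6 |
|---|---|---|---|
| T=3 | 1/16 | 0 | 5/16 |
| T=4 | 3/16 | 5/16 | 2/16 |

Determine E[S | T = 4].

3

P(T = 4) = 5/8.
Σ S·P over the event = 1·(3/16) + 3·(5/16) + 6·(2/16) = 15/8.
E[S | T = 4] = (15/8) / (5/8) = 3.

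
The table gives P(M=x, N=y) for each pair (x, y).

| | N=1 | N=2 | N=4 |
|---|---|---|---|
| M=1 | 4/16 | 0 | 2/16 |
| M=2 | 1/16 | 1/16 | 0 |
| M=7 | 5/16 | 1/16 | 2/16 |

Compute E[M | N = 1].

P(N = 1) = 5/8.
Σ M·P over the event = 1·(4/16) + 2·(1/16) + 7·(5/16) = 41/16.
E[M | N = 1] = (41/16) / (5/8) = 41/10.

41/10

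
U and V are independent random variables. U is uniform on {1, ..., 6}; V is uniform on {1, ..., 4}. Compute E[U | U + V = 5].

Outcomes with U + V = 5: (1,4), (2,3), (3,2), (4,1), each with probability 1/24.
E[U | U + V = 5] = (1 + 2 + 3 + 4) / 4 = 5/2.

5/2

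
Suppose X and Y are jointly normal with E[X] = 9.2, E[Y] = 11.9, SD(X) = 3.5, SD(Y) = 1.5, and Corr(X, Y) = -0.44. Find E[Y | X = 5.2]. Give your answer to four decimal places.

The regression of Y on X has slope ρ·σ_Y/σ_X and passes through (μ_X, μ_Y).
E[Y | X=5.2] = 11.9 + (-0.44)·(1.5/3.5)·(5.2 − (9.2)) = 11.9 + (-0.18857)·(-4) = 12.6543.

12.6543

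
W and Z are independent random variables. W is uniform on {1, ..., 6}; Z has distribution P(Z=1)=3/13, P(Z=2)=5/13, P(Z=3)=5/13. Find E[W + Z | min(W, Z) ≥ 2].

P(min(W, Z) ≥ 2) = 25/39.
Summing (W+Z)·P(x,y) over outcomes with min(W, Z) ≥ 2 gives 25/6.
E[W + Z | min(W, Z) ≥ 2] = (25/6) / (25/39) = 13/2.

13/2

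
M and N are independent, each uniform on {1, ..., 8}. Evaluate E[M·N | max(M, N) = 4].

Outcomes with max(M, N) = 4: (1,4), (2,4), (3,4), (4,1), (4,2), (4,3), (4,4), each with probability 1/64.
E[M·N | max(M, N) = 4] = (4 + 8 + 12 + 4 + 8 + 12 + 16) / 7 = 64/7.

64/7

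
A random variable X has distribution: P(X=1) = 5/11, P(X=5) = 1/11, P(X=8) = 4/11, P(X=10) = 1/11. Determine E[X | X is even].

42/5

P(X is even) = 5/11.
Σ over the event: 8·4/11 + 10·1/11 = 42/11.
E[X | X is even] = (42/11) / (5/11) = 42/5.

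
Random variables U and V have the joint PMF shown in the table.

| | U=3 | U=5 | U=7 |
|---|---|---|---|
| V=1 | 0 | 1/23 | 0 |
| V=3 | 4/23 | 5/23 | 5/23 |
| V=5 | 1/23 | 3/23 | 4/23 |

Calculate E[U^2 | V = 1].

25

P(V = 1) = 1/23.
Σ U^2·P over the event = 25·(1/23) = 25/23.
E[U^2 | V = 1] = (25/23) / (1/23) = 25.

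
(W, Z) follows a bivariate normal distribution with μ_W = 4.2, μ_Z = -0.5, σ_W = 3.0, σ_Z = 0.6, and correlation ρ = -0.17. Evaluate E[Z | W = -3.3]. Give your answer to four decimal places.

-0.2450

For a bivariate normal, E[Z | W=x] = μ_Z + ρ·(σ_Z/σ_W)·(x − μ_W).
E[Z | W=-3.3] = -0.5 + (-0.17)·(0.6/3.0)·(-3.3 − (4.2)) = -0.5 + (-0.034)·(-7.5) = -0.2450.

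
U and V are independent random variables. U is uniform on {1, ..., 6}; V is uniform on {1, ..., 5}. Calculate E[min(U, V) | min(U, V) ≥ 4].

Outcomes with min(U, V) ≥ 4: (4,4), (4,5), (5,4), (5,5), (6,4), (6,5), each with probability 1/30.
E[min(U, V) | min(U, V) ≥ 4] = (4 + 4 + 4 + 5 + 4 + 5) / 6 = 13/3.

13/3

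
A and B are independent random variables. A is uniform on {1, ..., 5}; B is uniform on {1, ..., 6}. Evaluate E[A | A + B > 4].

10/3

P(A + B > 4) = 4/5.
Summing A·P(x,y) over outcomes with A + B > 4 gives 8/3.
E[A | A + B > 4] = (8/3) / (4/5) = 10/3.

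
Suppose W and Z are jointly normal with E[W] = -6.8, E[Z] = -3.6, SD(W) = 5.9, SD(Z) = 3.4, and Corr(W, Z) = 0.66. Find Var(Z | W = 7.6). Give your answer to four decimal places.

For a bivariate normal, Var(Z | W=x) = σ_Z²(1 − ρ²).
Var(Z | W=7.6) = (3.4)²·(1 − (0.66)²) = 11.56·0.5644 = 6.5245.

6.5245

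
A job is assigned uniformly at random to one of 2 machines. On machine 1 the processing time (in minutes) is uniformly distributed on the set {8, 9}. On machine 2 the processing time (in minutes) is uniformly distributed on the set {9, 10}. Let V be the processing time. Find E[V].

9

E[V | machine 1] = (8+9)/2 = 17/2.
E[V | machine 2] = (9+10)/2 = 19/2.
By the law of total expectation,
E[V] = (1/2)·(17/2) + (1/2)·(19/2) = 9.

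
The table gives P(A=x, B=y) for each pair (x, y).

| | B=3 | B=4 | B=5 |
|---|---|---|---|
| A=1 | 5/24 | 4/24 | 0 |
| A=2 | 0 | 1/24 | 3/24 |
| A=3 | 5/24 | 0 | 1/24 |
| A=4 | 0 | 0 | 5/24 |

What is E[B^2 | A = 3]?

35/3

P(A = 3) = 1/4.
Σ B^2·P over the event = 9·(5/24) + 25·(1/24) = 35/12.
E[B^2 | A = 3] = (35/12) / (1/4) = 35/3.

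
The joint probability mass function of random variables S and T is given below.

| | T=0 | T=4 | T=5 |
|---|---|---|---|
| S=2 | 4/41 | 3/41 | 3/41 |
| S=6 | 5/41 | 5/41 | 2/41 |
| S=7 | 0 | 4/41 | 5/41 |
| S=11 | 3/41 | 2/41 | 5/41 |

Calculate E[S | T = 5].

36/5

P(T = 5) = 15/41.
Σ S·P over the event = 2·(3/41) + 6·(2/41) + 7·(5/41) + 11·(5/41) = 108/41.
E[S | T = 5] = (108/41) / (15/41) = 36/5.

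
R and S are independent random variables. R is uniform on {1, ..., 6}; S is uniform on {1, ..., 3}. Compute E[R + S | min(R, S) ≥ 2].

13/2

Outcomes with min(R, S) ≥ 2: (2,2), (2,3), (3,2), (3,3), (4,2), (4,3), (5,2), (5,3), (6,2), (6,3), each with probability 1/18.
E[R + S | min(R, S) ≥ 2] = (4 + 5 + 5 + 6 + 6 + 7 + 7 + 8 + 8 + 9) / 10 = 13/2.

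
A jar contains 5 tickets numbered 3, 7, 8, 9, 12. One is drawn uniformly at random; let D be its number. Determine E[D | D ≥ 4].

P(D ≥ 4) = 4/5.
Σ over the event: 7·1/5 + 8·1/5 + 9·1/5 + 12·1/5 = 36/5.
E[D | D ≥ 4] = (36/5) / (4/5) = 9.

9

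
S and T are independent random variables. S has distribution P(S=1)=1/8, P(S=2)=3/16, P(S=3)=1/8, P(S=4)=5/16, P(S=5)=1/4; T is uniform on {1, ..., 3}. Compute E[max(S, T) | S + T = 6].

P(S + T = 6) = 11/48.
Summing max(S,T)·P(x,y) over outcomes with S + T = 6 gives 23/24.
E[max(S, T) | S + T = 6] = (23/24) / (11/48) = 46/11.

46/11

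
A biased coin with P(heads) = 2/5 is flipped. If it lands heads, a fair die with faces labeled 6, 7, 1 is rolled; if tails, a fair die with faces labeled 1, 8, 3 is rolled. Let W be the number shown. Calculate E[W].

64/15

E[W | heads] = (6+7+1)/3 = 14/3.
E[W | tails] = (1+8+3)/3 = 4.
E[W] = (2/5)·(14/3) + (3/5)·(4) = 64/15.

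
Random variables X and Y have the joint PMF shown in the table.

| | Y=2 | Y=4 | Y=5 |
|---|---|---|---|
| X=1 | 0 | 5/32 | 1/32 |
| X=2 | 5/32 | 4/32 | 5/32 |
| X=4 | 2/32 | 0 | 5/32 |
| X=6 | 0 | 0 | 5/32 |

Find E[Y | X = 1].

25/6

P(X = 1) = 3/16.
Summing Y·P(X=x,Y=y) over the conditioning event gives 25/32.
E[Y | X = 1] = (25/32) / (3/16) = 25/6.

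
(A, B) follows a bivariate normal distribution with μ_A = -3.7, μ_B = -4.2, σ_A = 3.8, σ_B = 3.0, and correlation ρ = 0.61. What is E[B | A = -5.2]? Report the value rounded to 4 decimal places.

For a bivariate normal, E[B | A=x] = μ_B + ρ·(σ_B/σ_A)·(x − μ_A).
E[B | A=-5.2] = -4.2 + (0.61)·(3.0/3.8)·(-5.2 − (-3.7)) = -4.2 + (0.48158)·(-1.5) = -4.9224.

-4.9224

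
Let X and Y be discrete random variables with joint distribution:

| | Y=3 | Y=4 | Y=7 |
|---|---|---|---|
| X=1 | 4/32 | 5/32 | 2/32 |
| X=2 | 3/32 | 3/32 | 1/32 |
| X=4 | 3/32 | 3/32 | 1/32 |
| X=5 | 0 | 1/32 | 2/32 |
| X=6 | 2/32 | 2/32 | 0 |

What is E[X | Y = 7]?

P(Y = 7) = 3/16.
Σ X·P over the event = 1·(2/32) + 2·(1/32) + 4·(1/32) + 5·(2/32) = 9/16.
E[X | Y = 7] = (9/16) / (3/16) = 3.

3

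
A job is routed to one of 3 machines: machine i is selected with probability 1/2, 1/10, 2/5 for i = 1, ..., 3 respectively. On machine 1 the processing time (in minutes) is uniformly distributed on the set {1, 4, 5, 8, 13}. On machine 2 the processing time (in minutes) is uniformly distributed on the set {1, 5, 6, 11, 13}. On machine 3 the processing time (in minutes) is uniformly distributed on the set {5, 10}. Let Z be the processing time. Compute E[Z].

E[Z | machine 1] = (1+4+5+8+13)/5 = 31/5.
E[Z | machine 2] = (1+5+6+11+13)/5 = 36/5.
E[Z | machine 3] = (5+10)/2 = 15/2.
E[Z] = (1/2)·(31/5) + (1/10)·(36/5) + (2/5)·(15/2) = 341/50.

341/50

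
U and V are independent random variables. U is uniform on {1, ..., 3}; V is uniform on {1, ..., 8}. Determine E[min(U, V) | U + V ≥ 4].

P(U + V ≥ 4) = 7/8.
Summing min(U,V)·P(x,y) over outcomes with U + V ≥ 4 gives 41/24.
E[min(U, V) | U + V ≥ 4] = (41/24) / (7/8) = 41/21.

41/21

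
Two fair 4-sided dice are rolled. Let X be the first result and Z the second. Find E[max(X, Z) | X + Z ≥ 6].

P(X + Z ≥ 6) = 3/8.
Summing max(X,Z)·P(x,y) over outcomes with X + Z ≥ 6 gives 23/16.
E[max(X, Z) | X + Z ≥ 6] = (23/16) / (3/8) = 23/6.

23/6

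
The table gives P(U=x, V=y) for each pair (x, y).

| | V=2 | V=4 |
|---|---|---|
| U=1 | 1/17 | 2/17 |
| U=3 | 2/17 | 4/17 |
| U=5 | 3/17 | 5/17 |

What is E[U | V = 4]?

39/11

P(V = 4) = 11/17.
Σ U·P over the event = 1·(2/17) + 3·(4/17) + 5·(5/17) = 39/17.
E[U | V = 4] = (39/17) / (11/17) = 39/11.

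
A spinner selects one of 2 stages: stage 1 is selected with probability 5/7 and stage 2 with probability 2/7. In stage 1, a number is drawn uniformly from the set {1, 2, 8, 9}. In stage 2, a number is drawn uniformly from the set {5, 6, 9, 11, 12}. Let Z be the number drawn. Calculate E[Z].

211/35

E[Z | stage 1] = (1+2+8+9)/4 = 5.
E[Z | stage 2] = (5+6+9+11+12)/5 = 43/5.
E[Z] = (5/7)·(5) + (2/7)·(43/5) = 211/35.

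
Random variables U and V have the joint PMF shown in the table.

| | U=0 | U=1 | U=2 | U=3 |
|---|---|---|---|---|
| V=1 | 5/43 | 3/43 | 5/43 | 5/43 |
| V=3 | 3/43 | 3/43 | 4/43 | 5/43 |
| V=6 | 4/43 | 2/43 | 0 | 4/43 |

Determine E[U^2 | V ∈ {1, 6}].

P(V ∈ {1, 6}) = 28/43.
Σ U^2·P over the event = 0·(5/43) + 0·(4/43) + 1·(3/43) + 1·(2/43) + 4·(5/43) + 9·(5/43) + 9·(4/43) = 106/43.
E[U^2 | V ∈ {1, 6}] = (106/43) / (28/43) = 53/14.

53/14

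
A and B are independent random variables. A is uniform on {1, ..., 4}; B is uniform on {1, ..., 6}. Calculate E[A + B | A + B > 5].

52/7

P(A + B > 5) = 7/12.
Summing (A+B)·P(x,y) over outcomes with A + B > 5 gives 13/3.
E[A + B | A + B > 5] = (13/3) / (7/12) = 52/7.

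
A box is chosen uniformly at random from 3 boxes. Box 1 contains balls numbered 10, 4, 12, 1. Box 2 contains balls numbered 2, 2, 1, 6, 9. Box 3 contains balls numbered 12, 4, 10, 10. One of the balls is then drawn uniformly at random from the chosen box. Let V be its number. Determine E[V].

E[V | box 1] = (10+4+12+1)/4 = 27/4.
E[V | box 2] = (2+2+1+6+9)/5 = 4.
E[V | box 3] = (12+4+10+10)/4 = 9.
E[V] = (1/3)·(27/4) + (1/3)·(4) + (1/3)·(9) = 79/12.

79/12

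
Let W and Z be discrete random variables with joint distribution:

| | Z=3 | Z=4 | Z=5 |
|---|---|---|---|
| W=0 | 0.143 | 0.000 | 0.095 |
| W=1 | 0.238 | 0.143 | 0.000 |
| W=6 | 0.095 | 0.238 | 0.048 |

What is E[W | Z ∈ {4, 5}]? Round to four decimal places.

P(Z ∈ {4, 5}) = 0.524.
Summing W·P(W=x,Z=y) over the conditioning event gives 1.859.
E[W | Z ∈ {4, 5}] = (1.859) / (0.524) = 3.5477.

3.5477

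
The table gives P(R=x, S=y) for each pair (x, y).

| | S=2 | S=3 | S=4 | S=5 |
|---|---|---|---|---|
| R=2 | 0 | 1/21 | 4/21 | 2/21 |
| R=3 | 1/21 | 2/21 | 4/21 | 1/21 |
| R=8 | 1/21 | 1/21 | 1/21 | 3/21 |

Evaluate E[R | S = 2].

11/2

P(S = 2) = 2/21.
Σ R·P over the event = 3·(1/21) + 8·(1/21) = 11/21.
E[R | S = 2] = (11/21) / (2/21) = 11/2.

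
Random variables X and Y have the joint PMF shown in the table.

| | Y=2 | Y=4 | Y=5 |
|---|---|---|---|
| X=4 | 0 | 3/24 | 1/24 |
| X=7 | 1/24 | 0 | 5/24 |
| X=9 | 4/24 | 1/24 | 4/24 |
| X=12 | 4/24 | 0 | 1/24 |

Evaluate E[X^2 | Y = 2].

P(Y = 2) = 3/8.
Σ X^2·P over the event = 49·(1/24) + 81·(4/24) + 144·(4/24) = 949/24.
E[X^2 | Y = 2] = (949/24) / (3/8) = 949/9.

949/9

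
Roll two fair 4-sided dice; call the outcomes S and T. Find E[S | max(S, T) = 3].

12/5

Outcomes with max(S, T) = 3: (1,3), (2,3), (3,1), (3,2), (3,3), each with probability 1/16.
E[S | max(S, T) = 3] = (1 + 2 + 3 + 3 + 3) / 5 = 12/5.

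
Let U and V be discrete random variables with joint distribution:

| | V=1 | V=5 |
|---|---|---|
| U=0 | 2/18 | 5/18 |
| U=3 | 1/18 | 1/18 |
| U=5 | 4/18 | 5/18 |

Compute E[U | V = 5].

P(V = 5) = 11/18.
Σ U·P over the event = 0·(5/18) + 3·(1/18) + 5·(5/18) = 14/9.
E[U | V = 5] = (14/9) / (11/18) = 28/11.

28/11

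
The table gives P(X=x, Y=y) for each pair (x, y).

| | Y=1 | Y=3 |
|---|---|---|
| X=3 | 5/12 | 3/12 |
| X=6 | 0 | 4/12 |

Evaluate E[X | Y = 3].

33/7

P(Y = 3) = 7/12.
Σ X·P over the event = 3·(3/12) + 6·(4/12) = 11/4.
E[X | Y = 3] = (11/4) / (7/12) = 33/7.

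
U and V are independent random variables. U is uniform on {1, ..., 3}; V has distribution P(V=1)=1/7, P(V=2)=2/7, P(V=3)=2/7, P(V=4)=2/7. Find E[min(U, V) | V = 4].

P(V = 4) = 2/7.
Summing min(U,V)·P(x,y) over outcomes with V = 4 gives 4/7.
E[min(U, V) | V = 4] = (4/7) / (2/7) = 2.

2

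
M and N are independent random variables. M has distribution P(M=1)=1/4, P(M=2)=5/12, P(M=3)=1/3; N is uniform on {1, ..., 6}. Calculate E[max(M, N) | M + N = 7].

59/12

P(M + N = 7) = 1/6.
Summing max(M,N)·P(x,y) over outcomes with M + N = 7 gives 59/72.
E[max(M, N) | M + N = 7] = (59/72) / (1/6) = 59/12.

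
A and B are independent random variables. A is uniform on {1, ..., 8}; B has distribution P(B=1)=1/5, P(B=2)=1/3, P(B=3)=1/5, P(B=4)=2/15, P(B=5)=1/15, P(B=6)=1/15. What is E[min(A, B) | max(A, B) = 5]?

P(max(A, B) = 5) = 3/20.
Summing min(A,B)·P(x,y) over outcomes with max(A, B) = 5 gives 3/8.
E[min(A, B) | max(A, B) = 5] = (3/8) / (3/20) = 5/2.

5/2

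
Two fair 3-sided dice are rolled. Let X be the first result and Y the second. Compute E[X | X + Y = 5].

Outcomes with X + Y = 5: (2,3), (3,2), each with probability 1/9.
E[X | X + Y = 5] = (2 + 3) / 2 = 5/2.

5/2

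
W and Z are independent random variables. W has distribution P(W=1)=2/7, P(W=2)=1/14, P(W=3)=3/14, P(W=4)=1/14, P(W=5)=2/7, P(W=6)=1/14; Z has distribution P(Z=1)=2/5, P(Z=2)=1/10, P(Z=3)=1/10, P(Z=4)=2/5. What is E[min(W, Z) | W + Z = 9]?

67/17

P(W + Z = 9) = 17/140.
Summing min(W,Z)·P(x,y) over outcomes with W + Z = 9 gives 67/140.
E[min(W, Z) | W + Z = 9] = (67/140) / (17/140) = 67/17.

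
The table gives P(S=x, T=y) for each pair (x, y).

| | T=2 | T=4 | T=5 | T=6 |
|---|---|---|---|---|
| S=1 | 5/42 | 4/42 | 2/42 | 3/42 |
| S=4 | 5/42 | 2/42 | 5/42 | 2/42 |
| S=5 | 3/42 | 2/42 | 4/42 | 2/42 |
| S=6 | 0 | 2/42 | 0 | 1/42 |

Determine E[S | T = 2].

P(T = 2) = 13/42.
Σ S·P over the event = 1·(5/42) + 4·(5/42) + 5·(3/42) = 20/21.
E[S | T = 2] = (20/21) / (13/42) = 40/13.

40/13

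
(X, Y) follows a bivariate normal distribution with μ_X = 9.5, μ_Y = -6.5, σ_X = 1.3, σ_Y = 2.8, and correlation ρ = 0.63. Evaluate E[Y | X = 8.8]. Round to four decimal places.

For a bivariate normal, E[Y | X=x] = μ_Y + ρ·(σ_Y/σ_X)·(x − μ_X).
E[Y | X=8.8] = -6.5 + (0.63)·(2.8/1.3)·(8.8 − (9.5)) = -6.5 + (1.3569)·(-0.7) = -7.4498.

-7.4498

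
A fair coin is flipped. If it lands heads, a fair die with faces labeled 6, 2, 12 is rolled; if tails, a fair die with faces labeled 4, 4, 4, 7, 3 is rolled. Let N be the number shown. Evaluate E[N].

83/15

E[N | heads] = (6+2+12)/3 = 20/3.
E[N | tails] = (4+4+4+7+3)/5 = 22/5.
By the law of total expectation,
E[N] = (1/2)·(20/3) + (1/2)·(22/5) = 83/15.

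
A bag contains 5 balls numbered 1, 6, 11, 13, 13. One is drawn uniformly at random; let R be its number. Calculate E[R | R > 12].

P(R > 12) = 2/5.
Σ over the event: 13·2/5 = 26/5.
E[R | R > 12] = (26/5) / (2/5) = 13.

13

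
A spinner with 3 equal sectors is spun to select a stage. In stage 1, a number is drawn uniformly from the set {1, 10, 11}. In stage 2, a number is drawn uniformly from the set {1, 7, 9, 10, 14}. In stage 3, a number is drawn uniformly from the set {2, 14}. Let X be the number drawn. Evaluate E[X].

353/45

E[X | stage 1] = (1+10+11)/3 = 22/3.
E[X | stage 2] = (1+7+9+10+14)/5 = 41/5.
E[X | stage 3] = (2+14)/2 = 8.
E[X] = (1/3)·(22/3) + (1/3)·(41/5) + (1/3)·(8) = 353/45.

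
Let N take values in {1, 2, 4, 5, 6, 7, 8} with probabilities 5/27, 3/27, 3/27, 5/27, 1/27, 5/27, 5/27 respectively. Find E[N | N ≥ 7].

P(N ≥ 7) = 10/27.
Σ over the event: 7·5/27 + 8·5/27 = 25/9.
E[N | N ≥ 7] = (25/9) / (10/27) = 15/2.

15/2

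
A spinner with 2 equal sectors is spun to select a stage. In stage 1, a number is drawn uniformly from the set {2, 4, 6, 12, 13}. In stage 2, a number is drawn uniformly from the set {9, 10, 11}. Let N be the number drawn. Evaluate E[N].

E[N | stage 1] = (2+4+6+12+13)/5 = 37/5.
E[N | stage 2] = (9+10+11)/3 = 10.
By the law of total expectation,
E[N] = (1/2)·(37/5) + (1/2)·(10) = 87/10.

87/10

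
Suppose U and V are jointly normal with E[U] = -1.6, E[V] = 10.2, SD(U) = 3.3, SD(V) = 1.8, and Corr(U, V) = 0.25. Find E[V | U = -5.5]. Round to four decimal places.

E[V | U=x] = μ_V + ρ(σ_V/σ_U)(x − μ_U) for jointly normal variables.
E[V | U=-5.5] = 10.2 + (0.25)·(1.8/3.3)·(-5.5 − (-1.6)) = 10.2 + (0.13636)·(-3.9) = 9.6682.

9.6682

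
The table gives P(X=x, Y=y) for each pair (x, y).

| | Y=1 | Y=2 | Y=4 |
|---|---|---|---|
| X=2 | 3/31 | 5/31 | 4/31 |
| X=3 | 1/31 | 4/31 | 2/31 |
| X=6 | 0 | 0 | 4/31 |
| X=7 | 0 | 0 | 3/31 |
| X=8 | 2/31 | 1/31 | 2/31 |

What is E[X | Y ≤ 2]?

55/16

P(Y ≤ 2) = 16/31.
Σ X·P over the event = 2·(3/31) + 2·(5/31) + 3·(1/31) + 3·(4/31) + 8·(2/31) + 8·(1/31) = 55/31.
E[X | Y ≤ 2] = (55/31) / (16/31) = 55/16.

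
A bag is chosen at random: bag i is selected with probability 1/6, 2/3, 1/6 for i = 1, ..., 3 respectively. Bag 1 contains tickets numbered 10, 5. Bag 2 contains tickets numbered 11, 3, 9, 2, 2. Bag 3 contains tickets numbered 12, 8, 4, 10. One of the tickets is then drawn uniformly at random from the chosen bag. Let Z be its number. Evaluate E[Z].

E[Z | bag 1] = (10+5)/2 = 15/2.
E[Z | bag 2] = (11+3+9+2+2)/5 = 27/5.
E[Z | bag 3] = (12+8+4+10)/4 = 17/2.
E[Z] = (1/6)·(15/2) + (2/3)·(27/5) + (1/6)·(17/2) = 94/15.

94/15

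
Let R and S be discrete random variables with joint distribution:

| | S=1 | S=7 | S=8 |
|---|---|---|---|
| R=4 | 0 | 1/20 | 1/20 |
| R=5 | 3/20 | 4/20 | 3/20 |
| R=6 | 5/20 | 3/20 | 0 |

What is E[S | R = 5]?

11/2

P(R = 5) = 1/2.
Summing S·P(R=x,S=y) over the conditioning event gives 11/4.
E[S | R = 5] = (11/4) / (1/2) = 11/2.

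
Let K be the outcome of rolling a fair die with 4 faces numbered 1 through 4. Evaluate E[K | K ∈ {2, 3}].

5/2

P(K ∈ {2, 3}) = 1/2.
Σ over the event: 2·1/4 + 3·1/4 = 5/4.
E[K | K ∈ {2, 3}] = (5/4) / (1/2) = 5/2.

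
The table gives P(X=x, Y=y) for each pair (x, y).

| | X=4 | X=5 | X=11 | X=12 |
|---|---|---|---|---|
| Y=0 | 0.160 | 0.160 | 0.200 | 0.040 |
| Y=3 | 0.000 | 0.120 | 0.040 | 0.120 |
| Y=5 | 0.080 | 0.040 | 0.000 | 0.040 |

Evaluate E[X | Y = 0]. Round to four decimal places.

7.3571

P(Y = 0) = 0.560.
Summing X·P(X=x,Y=y) over the conditioning event gives 4.120.
E[X | Y = 0] = (4.120) / (0.560) = 7.3571.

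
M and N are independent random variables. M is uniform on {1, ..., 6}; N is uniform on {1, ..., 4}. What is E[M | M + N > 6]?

5

Outcomes with M + N > 6: (3,4), (4,3), (4,4), (5,2), (5,3), (5,4), (6,1), (6,2), (6,3), (6,4), each with probability 1/24.
E[M | M + N > 6] = (3 + 4 + 4 + 5 + 5 + 5 + 6 + 6 + 6 + 6) / 10 = 5.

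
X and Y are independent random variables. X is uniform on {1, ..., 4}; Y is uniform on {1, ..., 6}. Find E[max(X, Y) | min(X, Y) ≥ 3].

37/8

P(min(X, Y) ≥ 3) = 1/3.
Summing max(X,Y)·P(x,y) over outcomes with min(X, Y) ≥ 3 gives 37/24.
E[max(X, Y) | min(X, Y) ≥ 3] = (37/24) / (1/3) = 37/8.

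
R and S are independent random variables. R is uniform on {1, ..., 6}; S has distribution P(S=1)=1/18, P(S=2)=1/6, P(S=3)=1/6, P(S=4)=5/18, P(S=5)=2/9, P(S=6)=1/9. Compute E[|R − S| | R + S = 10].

14/11

P(R + S = 10) = 11/108.
Summing |R−S|·P(x,y) over outcomes with R + S = 10 gives 7/54.
E[|R − S| | R + S = 10] = (7/54) / (11/108) = 14/11.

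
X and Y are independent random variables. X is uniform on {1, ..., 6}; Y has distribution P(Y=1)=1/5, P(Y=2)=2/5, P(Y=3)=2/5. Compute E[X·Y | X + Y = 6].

P(X + Y = 6) = 1/6.
Summing XY·P(x,y) over outcomes with X + Y = 6 gives 13/10.
E[X·Y | X + Y = 6] = (13/10) / (1/6) = 39/5.

39/5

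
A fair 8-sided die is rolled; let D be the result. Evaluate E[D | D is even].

Given D is even, D is equally likely to be any of {2, 4, 6, 8}.
E[D | D is even] = (2 + 4 + 6 + 8) / 4 = 5.

5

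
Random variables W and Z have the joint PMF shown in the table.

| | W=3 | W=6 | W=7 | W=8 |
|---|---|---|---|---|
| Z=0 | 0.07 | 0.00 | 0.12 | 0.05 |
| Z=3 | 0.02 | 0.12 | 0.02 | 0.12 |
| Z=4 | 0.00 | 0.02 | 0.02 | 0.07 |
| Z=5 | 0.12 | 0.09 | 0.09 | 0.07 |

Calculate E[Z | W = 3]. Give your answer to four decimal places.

P(W = 3) = 0.21.
Summing Z·P(W=x,Z=y) over the conditioning event gives 0.66.
E[Z | W = 3] = (0.66) / (0.21) = 3.1429.

3.1429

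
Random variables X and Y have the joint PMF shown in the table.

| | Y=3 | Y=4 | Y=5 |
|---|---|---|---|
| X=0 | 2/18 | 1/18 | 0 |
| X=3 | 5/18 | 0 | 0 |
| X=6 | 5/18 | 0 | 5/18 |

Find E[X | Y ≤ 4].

P(Y ≤ 4) = 13/18.
Σ X·P over the event = 0·(2/18) + 0·(1/18) + 3·(5/18) + 6·(5/18) = 5/2.
E[X | Y ≤ 4] = (5/2) / (13/18) = 45/13.

45/13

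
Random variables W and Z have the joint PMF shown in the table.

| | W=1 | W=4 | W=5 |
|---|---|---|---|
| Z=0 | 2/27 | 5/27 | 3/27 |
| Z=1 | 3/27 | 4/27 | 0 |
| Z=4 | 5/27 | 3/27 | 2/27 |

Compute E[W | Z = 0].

P(Z = 0) = 10/27.
Σ W·P over the event = 1·(2/27) + 4·(5/27) + 5·(3/27) = 37/27.
E[W | Z = 0] = (37/27) / (10/27) = 37/10.

37/10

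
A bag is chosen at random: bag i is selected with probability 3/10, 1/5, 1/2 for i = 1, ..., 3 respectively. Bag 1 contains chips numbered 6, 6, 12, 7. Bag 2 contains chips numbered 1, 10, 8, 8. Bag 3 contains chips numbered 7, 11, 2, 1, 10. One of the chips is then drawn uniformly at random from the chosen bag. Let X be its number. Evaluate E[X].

E[X | bag 1] = (6+6+12+7)/4 = 31/4.
E[X | bag 2] = (1+10+8+8)/4 = 27/4.
E[X | bag 3] = (7+11+2+1+10)/5 = 31/5.
E[X] = (3/10)·(31/4) + (1/5)·(27/4) + (1/2)·(31/5) = 271/40.

271/40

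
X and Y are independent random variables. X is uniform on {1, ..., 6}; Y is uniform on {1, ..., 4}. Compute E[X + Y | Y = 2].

P(Y = 2) = 1/4.
Summing (X+Y)·P(x,y) over outcomes with Y = 2 gives 11/8.
E[X + Y | Y = 2] = (11/8) / (1/4) = 11/2.

11/2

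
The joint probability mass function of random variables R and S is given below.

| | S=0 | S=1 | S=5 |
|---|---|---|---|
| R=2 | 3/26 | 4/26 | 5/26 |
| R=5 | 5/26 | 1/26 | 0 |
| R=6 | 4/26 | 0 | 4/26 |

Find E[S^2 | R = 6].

P(R = 6) = 4/13.
Σ S^2·P over the event = 0·(4/26) + 25·(4/26) = 50/13.
E[S^2 | R = 6] = (50/13) / (4/13) = 25/2.

25/2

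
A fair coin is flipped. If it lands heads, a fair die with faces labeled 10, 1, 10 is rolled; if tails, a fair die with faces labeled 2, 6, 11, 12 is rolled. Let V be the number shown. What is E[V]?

E[V | heads] = (10+1+10)/3 = 7.
E[V | tails] = (2+6+11+12)/4 = 31/4.
E[V] = (1/2)·(7) + (1/2)·(31/4) = 59/8.

59/8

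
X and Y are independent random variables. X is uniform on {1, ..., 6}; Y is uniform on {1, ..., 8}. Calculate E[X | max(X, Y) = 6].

P(max(X, Y) = 6) = 11/48.
Summing X·P(x,y) over outcomes with max(X, Y) = 6 gives 17/16.
E[X | max(X, Y) = 6] = (17/16) / (11/48) = 51/11.

51/11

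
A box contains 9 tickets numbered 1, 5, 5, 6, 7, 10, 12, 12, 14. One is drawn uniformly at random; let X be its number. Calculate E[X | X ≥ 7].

11

P(X ≥ 7) = 5/9.
Σ over the event: 7·1/9 + 10·1/9 + 12·2/9 + 14·1/9 = 55/9.
E[X | X ≥ 7] = (55/9) / (5/9) = 11.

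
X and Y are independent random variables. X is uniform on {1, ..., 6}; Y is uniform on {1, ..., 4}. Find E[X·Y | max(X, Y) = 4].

Outcomes with max(X, Y) = 4: (1,4), (2,4), (3,4), (4,1), (4,2), (4,3), (4,4), each with probability 1/24.
E[X·Y | max(X, Y) = 4] = (4 + 8 + 12 + 4 + 8 + 12 + 16) / 7 = 64/7.

64/7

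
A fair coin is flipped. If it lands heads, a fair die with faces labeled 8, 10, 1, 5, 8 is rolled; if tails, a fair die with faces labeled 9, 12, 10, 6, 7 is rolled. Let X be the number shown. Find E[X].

38/5

E[X | heads] = (8+10+1+5+8)/5 = 32/5.
E[X | tails] = (9+12+10+6+7)/5 = 44/5.
E[X] = (1/2)·(32/5) + (1/2)·(44/5) = 38/5.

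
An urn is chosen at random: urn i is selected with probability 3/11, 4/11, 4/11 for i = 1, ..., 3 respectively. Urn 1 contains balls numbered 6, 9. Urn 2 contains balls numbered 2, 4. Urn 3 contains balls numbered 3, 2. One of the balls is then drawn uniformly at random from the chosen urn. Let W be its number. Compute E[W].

E[W | urn 1] = (6+9)/2 = 15/2.
E[W | urn 2] = (2+4)/2 = 3.
E[W | urn 3] = (3+2)/2 = 5/2.
E[W] = (3/11)·(15/2) + (4/11)·(3) + (4/11)·(5/2) = 89/22.

89/22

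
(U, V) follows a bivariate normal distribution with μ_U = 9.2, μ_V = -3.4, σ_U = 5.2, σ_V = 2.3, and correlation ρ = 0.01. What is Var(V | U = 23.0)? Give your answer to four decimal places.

5.2895

Var(V | U=x) = (1 − ρ²)·σ_V².
Var(V | U=23.0) = (2.3)²·(1 − (0.01)²) = 5.29·0.9999 = 5.2895.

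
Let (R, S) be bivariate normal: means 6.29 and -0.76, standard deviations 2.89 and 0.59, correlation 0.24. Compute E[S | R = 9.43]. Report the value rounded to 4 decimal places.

For a bivariate normal, E[S | R=x] = μ_S + ρ·(σ_S/σ_R)·(x − μ_R).
E[S | R=9.43] = -0.76 + (0.24)·(0.59/2.89)·(9.43 − (6.29)) = -0.76 + (0.0489965)·(3.14) = -0.6062.

-0.6062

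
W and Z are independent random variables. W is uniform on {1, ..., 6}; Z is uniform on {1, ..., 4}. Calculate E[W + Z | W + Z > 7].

P(W + Z > 7) = 1/4.
Summing (W+Z)·P(x,y) over outcomes with W + Z > 7 gives 13/6.
E[W + Z | W + Z > 7] = (13/6) / (1/4) = 26/3.

26/3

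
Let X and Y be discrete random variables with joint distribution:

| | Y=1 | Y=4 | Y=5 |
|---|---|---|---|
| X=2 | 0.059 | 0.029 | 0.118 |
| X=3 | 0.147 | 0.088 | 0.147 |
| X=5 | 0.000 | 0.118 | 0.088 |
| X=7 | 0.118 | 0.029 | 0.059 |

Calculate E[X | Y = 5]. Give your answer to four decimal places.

3.7136

P(Y = 5) = 0.412.
Σ X·P over the event = 2·(0.118) + 3·(0.147) + 5·(0.088) + 7·(0.059) = 1.530.
E[X | Y = 5] = (1.530) / (0.412) = 3.7136.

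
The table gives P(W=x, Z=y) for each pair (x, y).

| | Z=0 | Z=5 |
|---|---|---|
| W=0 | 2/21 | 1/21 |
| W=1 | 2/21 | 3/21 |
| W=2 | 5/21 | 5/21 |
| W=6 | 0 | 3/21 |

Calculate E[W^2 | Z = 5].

131/12

P(Z = 5) = 4/7.
Summing W^2·P(W=x,Z=y) over the conditioning event gives 131/21.
E[W^2 | Z = 5] = (131/21) / (4/7) = 131/12.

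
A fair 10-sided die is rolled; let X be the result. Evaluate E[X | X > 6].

Given X > 6, X is equally likely to be any of {7, 8, 9, 10}.
E[X | X > 6] = (7 + 8 + 9 + 10) / 4 = 17/2.

17/2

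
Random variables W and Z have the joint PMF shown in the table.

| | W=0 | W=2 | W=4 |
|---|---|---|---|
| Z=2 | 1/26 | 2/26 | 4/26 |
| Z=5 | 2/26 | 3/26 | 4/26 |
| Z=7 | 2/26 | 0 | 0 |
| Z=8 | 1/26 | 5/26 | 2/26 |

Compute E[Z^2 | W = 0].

P(W = 0) = 3/13.
Σ Z^2·P over the event = 4·(1/26) + 25·(2/26) + 49·(2/26) + 64·(1/26) = 108/13.
E[Z^2 | W = 0] = (108/13) / (3/13) = 36.

36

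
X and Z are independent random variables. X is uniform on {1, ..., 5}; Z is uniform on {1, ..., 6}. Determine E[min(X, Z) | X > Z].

2

Outcomes with X > Z: (2,1), (3,1), (3,2), (4,1), (4,2), (4,3), (5,1), (5,2), (5,3), (5,4), each with probability 1/30.
E[min(X, Z) | X > Z] = (1 + 1 + 2 + 1 + 2 + 3 + 1 + 2 + 3 + 4) / 10 = 2.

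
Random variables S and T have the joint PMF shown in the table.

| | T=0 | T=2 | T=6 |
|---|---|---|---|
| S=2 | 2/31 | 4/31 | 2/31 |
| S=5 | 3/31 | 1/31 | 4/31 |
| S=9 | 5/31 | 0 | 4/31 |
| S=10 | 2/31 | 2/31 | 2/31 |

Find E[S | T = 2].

P(T = 2) = 7/31.
Σ S·P over the event = 2·(4/31) + 5·(1/31) + 10·(2/31) = 33/31.
E[S | T = 2] = (33/31) / (7/31) = 33/7.

33/7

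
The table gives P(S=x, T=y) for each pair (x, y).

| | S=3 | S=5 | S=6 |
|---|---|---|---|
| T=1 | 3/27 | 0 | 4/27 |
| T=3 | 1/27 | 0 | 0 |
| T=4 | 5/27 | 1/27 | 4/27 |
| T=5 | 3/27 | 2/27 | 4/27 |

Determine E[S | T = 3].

3

P(T = 3) = 1/27.
Σ S·P over the event = 3·(1/27) = 1/9.
E[S | T = 3] = (1/9) / (1/27) = 3.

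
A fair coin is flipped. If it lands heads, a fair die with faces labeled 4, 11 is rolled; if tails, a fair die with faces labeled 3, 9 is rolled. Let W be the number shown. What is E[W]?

27/4

E[W | heads] = (4+11)/2 = 15/2.
E[W | tails] = (3+9)/2 = 6.
By the law of total expectation,
E[W] = (1/2)·(15/2) + (1/2)·(6) = 27/4.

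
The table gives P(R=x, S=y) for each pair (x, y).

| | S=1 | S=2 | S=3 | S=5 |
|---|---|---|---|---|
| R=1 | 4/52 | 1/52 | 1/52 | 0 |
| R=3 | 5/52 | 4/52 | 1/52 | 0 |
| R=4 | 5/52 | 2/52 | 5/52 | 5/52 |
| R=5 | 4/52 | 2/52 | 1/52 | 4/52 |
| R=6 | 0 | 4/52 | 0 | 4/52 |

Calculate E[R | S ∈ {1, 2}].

P(S ∈ {1, 2}) = 31/52.
Summing R·P(R=x,S=y) over the conditioning event gives 57/26.
E[R | S ∈ {1, 2}] = (57/26) / (31/52) = 114/31.

114/31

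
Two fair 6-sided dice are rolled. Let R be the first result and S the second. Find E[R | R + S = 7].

7/2

Outcomes with R + S = 7: (1,6), (2,5), (3,4), (4,3), (5,2), (6,1), each with probability 1/36.
E[R | R + S = 7] = (1 + 2 + 3 + 4 + 5 + 6) / 6 = 7/2.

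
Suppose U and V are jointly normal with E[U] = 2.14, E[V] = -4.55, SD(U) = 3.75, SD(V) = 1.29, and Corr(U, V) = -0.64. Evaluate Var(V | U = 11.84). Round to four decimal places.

0.9825

For a bivariate normal, Var(V | U=x) = σ_V²(1 − ρ²).
Var(V | U=11.84) = (1.29)²·(1 − (-0.64)²) = 1.6641·0.5904 = 0.9825.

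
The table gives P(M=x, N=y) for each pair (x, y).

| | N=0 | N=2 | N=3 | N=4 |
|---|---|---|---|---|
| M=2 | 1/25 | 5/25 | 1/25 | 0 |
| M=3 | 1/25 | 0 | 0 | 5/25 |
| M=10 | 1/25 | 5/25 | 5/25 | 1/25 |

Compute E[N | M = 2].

13/7

P(M = 2) = 7/25.
Σ N·P over the event = 0·(1/25) + 2·(5/25) + 3·(1/25) = 13/25.
E[N | M = 2] = (13/25) / (7/25) = 13/7.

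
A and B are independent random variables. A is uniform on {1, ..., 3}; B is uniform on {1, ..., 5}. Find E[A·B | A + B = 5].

Outcomes with A + B = 5: (1,4), (2,3), (3,2), each with probability 1/15.
E[A·B | A + B = 5] = (4 + 6 + 6) / 3 = 16/3.

16/3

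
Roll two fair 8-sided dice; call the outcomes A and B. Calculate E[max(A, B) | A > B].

P(A > B) = 7/16.
Summing max(A,B)·P(x,y) over outcomes with A > B gives 21/8.
E[max(A, B) | A > B] = (21/8) / (7/16) = 6.

6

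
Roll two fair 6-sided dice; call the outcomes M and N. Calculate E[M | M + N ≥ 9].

5

P(M + N ≥ 9) = 5/18.
Summing M·P(x,y) over outcomes with M + N ≥ 9 gives 25/18.
E[M | M + N ≥ 9] = (25/18) / (5/18) = 5.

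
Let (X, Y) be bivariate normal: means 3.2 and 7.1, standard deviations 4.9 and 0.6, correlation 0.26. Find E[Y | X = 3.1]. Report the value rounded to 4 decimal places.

For a bivariate normal, E[Y | X=x] = μ_Y + ρ·(σ_Y/σ_X)·(x − μ_X).
E[Y | X=3.1] = 7.1 + (0.26)·(0.6/4.9)·(3.1 − (3.2)) = 7.1 + (0.031837)·(-0.1) = 7.0968.

7.0968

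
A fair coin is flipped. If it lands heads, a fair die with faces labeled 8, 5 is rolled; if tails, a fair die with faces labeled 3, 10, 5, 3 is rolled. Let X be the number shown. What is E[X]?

E[X | heads] = (8+5)/2 = 13/2.
E[X | tails] = (3+10+5+3)/4 = 21/4.
E[X] = (1/2)·(13/2) + (1/2)·(21/4) = 47/8.

47/8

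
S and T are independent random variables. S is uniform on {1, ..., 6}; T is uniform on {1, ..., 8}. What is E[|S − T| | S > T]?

P(S > T) = 5/16.
Summing |S−T|·P(x,y) over outcomes with S > T gives 35/48.
E[|S − T| | S > T] = (35/48) / (5/16) = 7/3.

7/3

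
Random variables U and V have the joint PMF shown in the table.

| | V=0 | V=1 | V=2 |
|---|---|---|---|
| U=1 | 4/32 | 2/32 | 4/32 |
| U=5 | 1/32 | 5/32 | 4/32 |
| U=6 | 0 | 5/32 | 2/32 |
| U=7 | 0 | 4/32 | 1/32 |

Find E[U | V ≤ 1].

94/21

P(V ≤ 1) = 21/32.
Summing U·P(U=x,V=y) over the conditioning event gives 47/16.
E[U | V ≤ 1] = (47/16) / (21/32) = 94/21.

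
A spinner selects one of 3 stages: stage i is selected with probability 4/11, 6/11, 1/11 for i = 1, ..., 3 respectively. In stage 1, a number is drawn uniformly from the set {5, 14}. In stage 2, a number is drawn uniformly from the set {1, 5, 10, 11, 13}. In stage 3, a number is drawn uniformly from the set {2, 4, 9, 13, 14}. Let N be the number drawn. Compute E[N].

472/55

E[N | stage 1] = (5+14)/2 = 19/2.
E[N | stage 2] = (1+5+10+11+13)/5 = 8.
E[N | stage 3] = (2+4+9+13+14)/5 = 42/5.
E[N] = (4/11)·(19/2) + (6/11)·(8) + (1/11)·(42/5) = 472/55.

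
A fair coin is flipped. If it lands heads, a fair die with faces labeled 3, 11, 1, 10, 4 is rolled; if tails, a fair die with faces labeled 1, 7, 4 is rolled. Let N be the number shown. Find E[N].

49/10

E[N | heads] = (3+11+1+10+4)/5 = 29/5.
E[N | tails] = (1+7+4)/3 = 4.
E[N] = (1/2)·(29/5) + (1/2)·(4) = 49/10.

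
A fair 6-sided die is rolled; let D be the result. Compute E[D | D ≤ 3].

Given D ≤ 3, D is equally likely to be any of {1, 2, 3}.
E[D | D ≤ 3] = (1 + 2 + 3) / 3 = 2.

2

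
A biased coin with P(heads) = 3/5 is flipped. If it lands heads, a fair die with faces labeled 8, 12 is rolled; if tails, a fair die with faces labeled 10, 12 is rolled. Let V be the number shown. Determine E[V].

E[V | heads] = (8+12)/2 = 10.
E[V | tails] = (10+12)/2 = 11.
E[V] = (3/5)·(10) + (2/5)·(11) = 52/5.

52/5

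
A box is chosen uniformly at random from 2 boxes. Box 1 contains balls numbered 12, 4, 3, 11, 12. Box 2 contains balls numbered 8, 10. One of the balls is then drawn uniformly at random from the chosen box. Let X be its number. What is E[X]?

E[X | box 1] = (12+4+3+11+12)/5 = 42/5.
E[X | box 2] = (8+10)/2 = 9.
By the law of total expectation,
E[X] = (1/2)·(42/5) + (1/2)·(9) = 87/10.

87/10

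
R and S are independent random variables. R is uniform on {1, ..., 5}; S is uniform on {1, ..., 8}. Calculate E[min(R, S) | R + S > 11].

P(R + S > 11) = 3/40.
Summing min(R,S)·P(x,y) over outcomes with R + S > 11 gives 7/20.
E[min(R, S) | R + S > 11] = (7/20) / (3/40) = 14/3.

14/3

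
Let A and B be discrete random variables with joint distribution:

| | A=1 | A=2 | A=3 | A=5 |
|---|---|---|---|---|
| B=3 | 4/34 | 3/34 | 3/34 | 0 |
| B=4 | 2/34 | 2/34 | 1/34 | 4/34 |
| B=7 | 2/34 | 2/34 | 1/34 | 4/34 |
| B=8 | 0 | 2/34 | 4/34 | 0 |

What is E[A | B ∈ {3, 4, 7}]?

P(B ∈ {3, 4, 7}) = 14/17.
Summing A·P(A=x,B=y) over the conditioning event gives 77/34.
E[A | B ∈ {3, 4, 7}] = (77/34) / (14/17) = 11/4.

11/4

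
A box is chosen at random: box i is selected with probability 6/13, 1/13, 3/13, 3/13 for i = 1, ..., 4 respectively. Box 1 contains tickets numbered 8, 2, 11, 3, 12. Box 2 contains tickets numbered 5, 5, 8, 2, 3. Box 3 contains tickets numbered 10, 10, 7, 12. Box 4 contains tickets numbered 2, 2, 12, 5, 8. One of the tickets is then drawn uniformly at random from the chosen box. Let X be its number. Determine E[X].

1889/260

E[X | box 1] = (8+2+11+3+12)/5 = 36/5.
E[X | box 2] = (5+5+8+2+3)/5 = 23/5.
E[X | box 3] = (10+10+7+12)/4 = 39/4.
E[X | box 4] = (2+2+12+5+8)/5 = 29/5.
By the law of total expectation,
E[X] = (6/13)·(36/5) + (1/13)·(23/5) + (3/13)·(39/4) + (3/13)·(29/5) = 1889/260.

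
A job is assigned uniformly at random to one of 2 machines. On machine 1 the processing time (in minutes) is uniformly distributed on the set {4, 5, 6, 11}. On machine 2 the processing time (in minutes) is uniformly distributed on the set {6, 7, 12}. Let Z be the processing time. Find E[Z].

89/12

E[Z | machine 1] = (4+5+6+11)/4 = 13/2.
E[Z | machine 2] = (6+7+12)/3 = 25/3.
E[Z] = (1/2)·(13/2) + (1/2)·(25/3) = 89/12.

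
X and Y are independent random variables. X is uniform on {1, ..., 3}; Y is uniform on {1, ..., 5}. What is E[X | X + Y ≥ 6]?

7/3

P(X + Y ≥ 6) = 2/5.
Summing X·P(x,y) over outcomes with X + Y ≥ 6 gives 14/15.
E[X | X + Y ≥ 6] = (14/15) / (2/5) = 7/3.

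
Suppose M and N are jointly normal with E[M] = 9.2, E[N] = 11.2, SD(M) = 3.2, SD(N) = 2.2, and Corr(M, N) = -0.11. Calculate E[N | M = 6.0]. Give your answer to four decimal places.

E[N | M=x] = μ_N + ρ(σ_N/σ_M)(x − μ_M) for jointly normal variables.
E[N | M=6.0] = 11.2 + (-0.11)·(2.2/3.2)·(6.0 − (9.2)) = 11.2 + (-0.075625)·(-3.2) = 11.4420.

11.4420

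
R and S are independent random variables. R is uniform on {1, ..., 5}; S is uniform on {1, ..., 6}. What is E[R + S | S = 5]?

Outcomes with S = 5: (1,5), (2,5), (3,5), (4,5), (5,5), each with probability 1/30.
E[R + S | S = 5] = (6 + 7 + 8 + 9 + 10) / 5 = 8.

8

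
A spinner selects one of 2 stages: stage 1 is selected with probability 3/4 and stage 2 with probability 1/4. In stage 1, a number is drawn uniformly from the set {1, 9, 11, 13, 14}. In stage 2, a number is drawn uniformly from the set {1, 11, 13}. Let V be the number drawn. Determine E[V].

557/60

E[V | stage 1] = (1+9+11+13+14)/5 = 48/5.
E[V | stage 2] = (1+11+13)/3 = 25/3.
By the law of total expectation,
E[V] = (3/4)·(48/5) + (1/4)·(25/3) = 557/60.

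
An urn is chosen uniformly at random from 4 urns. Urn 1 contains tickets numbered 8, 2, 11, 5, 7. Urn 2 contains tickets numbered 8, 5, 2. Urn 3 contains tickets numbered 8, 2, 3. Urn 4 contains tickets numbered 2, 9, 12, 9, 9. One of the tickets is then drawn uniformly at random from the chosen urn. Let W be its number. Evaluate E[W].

181/30

E[W | urn 1] = (8+2+11+5+7)/5 = 33/5.
E[W | urn 2] = (8+5+2)/3 = 5.
E[W | urn 3] = (8+2+3)/3 = 13/3.
E[W | urn 4] = (2+9+12+9+9)/5 = 41/5.
E[W] = (1/4)·(33/5) + (1/4)·(5) + (1/4)·(13/3) + (1/4)·(41/5) = 181/30.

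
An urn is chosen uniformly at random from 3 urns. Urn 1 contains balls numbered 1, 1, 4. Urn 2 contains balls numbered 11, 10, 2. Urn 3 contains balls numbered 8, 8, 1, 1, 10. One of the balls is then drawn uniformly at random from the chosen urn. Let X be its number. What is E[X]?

E[X | urn 1] = (1+1+4)/3 = 2.
E[X | urn 2] = (11+10+2)/3 = 23/3.
E[X | urn 3] = (8+8+1+1+10)/5 = 28/5.
E[X] = (1/3)·(2) + (1/3)·(23/3) + (1/3)·(28/5) = 229/45.

229/45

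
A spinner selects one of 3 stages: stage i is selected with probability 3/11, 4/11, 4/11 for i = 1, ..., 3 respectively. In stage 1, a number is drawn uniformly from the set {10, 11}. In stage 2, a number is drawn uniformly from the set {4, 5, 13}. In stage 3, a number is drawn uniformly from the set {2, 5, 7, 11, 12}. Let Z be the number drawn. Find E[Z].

2713/330

E[Z | stage 1] = (10+11)/2 = 21/2.
E[Z | stage 2] = (4+5+13)/3 = 22/3.
E[Z | stage 3] = (2+5+7+11+12)/5 = 37/5.
E[Z] = (3/11)·(21/2) + (4/11)·(22/3) + (4/11)·(37/5) = 2713/330.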